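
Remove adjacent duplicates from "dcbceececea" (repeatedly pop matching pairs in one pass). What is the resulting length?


Input: dcbceececea
Stack-based adjacent duplicate removal:
  Read 'd': push. Stack: d
  Read 'c': push. Stack: dc
  Read 'b': push. Stack: dcb
  Read 'c': push. Stack: dcbc
  Read 'e': push. Stack: dcbce
  Read 'e': matches stack top 'e' => pop. Stack: dcbc
  Read 'c': matches stack top 'c' => pop. Stack: dcb
  Read 'e': push. Stack: dcbe
  Read 'c': push. Stack: dcbec
  Read 'e': push. Stack: dcbece
  Read 'a': push. Stack: dcbecea
Final stack: "dcbecea" (length 7)

7


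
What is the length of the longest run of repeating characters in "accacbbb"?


Input: "accacbbb"
Scanning for longest run:
  Position 1 ('c'): new char, reset run to 1
  Position 2 ('c'): continues run of 'c', length=2
  Position 3 ('a'): new char, reset run to 1
  Position 4 ('c'): new char, reset run to 1
  Position 5 ('b'): new char, reset run to 1
  Position 6 ('b'): continues run of 'b', length=2
  Position 7 ('b'): continues run of 'b', length=3
Longest run: 'b' with length 3

3


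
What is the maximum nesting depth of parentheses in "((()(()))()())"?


Input: "((()(()))()())"
Tracking depth:
  Position 0 '(': depth becomes 1
  Position 1 '(': depth becomes 2
  Position 2 '(': depth becomes 3
  Position 3 ')': depth becomes 2
  Position 4 '(': depth becomes 3
  Position 5 '(': depth becomes 4
  Position 6 ')': depth becomes 3
  Position 7 ')': depth becomes 2
  Position 8 ')': depth becomes 1
  Position 9 '(': depth becomes 2
  Position 10 ')': depth becomes 1
  Position 11 '(': depth becomes 2
  Position 12 ')': depth becomes 1
  Position 13 ')': depth becomes 0
Maximum depth reached: 4

4


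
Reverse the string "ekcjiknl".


Input: ekcjiknl
Reading characters right to left:
  Position 7: 'l'
  Position 6: 'n'
  Position 5: 'k'
  Position 4: 'i'
  Position 3: 'j'
  Position 2: 'c'
  Position 1: 'k'
  Position 0: 'e'
Reversed: lnkijcke

lnkijcke


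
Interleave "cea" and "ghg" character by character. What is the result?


Interleaving "cea" and "ghg":
  Position 0: 'c' from first, 'g' from second => "cg"
  Position 1: 'e' from first, 'h' from second => "eh"
  Position 2: 'a' from first, 'g' from second => "ag"
Result: cgehag

cgehag


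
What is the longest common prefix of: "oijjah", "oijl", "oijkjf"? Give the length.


Words: oijjah, oijl, oijkjf
  Position 0: all 'o' => match
  Position 1: all 'i' => match
  Position 2: all 'j' => match
  Position 3: ('j', 'l', 'k') => mismatch, stop
LCP = "oij" (length 3)

3


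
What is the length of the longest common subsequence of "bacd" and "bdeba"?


LCS of "bacd" and "bdeba"
DP table:
           b    d    e    b    a
      0    0    0    0    0    0
  b   0    1    1    1    1    1
  a   0    1    1    1    1    2
  c   0    1    1    1    1    2
  d   0    1    2    2    2    2
LCS length = dp[4][5] = 2

2


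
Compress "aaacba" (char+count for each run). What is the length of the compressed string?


Input: aaacba
Runs:
  'a' x 3 => "a3"
  'c' x 1 => "c1"
  'b' x 1 => "b1"
  'a' x 1 => "a1"
Compressed: "a3c1b1a1"
Compressed length: 8

8


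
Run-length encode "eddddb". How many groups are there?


Input: eddddb
Scanning for consecutive runs:
  Group 1: 'e' x 1 (positions 0-0)
  Group 2: 'd' x 4 (positions 1-4)
  Group 3: 'b' x 1 (positions 5-5)
Total groups: 3

3


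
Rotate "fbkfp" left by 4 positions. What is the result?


Input: "fbkfp", rotate left by 4
First 4 characters: "fbkf"
Remaining characters: "p"
Concatenate remaining + first: "p" + "fbkf" = "pfbkf"

pfbkf


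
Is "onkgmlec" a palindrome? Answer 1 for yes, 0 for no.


Input: onkgmlec
Reversed: celmgkno
  Compare pos 0 ('o') with pos 7 ('c'): MISMATCH
  Compare pos 1 ('n') with pos 6 ('e'): MISMATCH
  Compare pos 2 ('k') with pos 5 ('l'): MISMATCH
  Compare pos 3 ('g') with pos 4 ('m'): MISMATCH
Result: not a palindrome

0


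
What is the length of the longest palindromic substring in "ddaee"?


Input: "ddaee"
Checking substrings for palindromes:
  [0:2] "dd" (len 2) => palindrome
  [3:5] "ee" (len 2) => palindrome
Longest palindromic substring: "dd" with length 2

2


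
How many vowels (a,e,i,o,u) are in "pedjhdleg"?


Input: pedjhdleg
Checking each character:
  'p' at position 0: consonant
  'e' at position 1: vowel (running total: 1)
  'd' at position 2: consonant
  'j' at position 3: consonant
  'h' at position 4: consonant
  'd' at position 5: consonant
  'l' at position 6: consonant
  'e' at position 7: vowel (running total: 2)
  'g' at position 8: consonant
Total vowels: 2

2


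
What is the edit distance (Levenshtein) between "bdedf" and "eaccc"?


Computing edit distance: "bdedf" -> "eaccc"
DP table:
           e    a    c    c    c
      0    1    2    3    4    5
  b   1    1    2    3    4    5
  d   2    2    2    3    4    5
  e   3    2    3    3    4    5
  d   4    3    3    4    4    5
  f   5    4    4    4    5    5
Edit distance = dp[5][5] = 5

5


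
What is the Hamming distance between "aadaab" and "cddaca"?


Comparing "aadaab" and "cddaca" position by position:
  Position 0: 'a' vs 'c' => differ
  Position 1: 'a' vs 'd' => differ
  Position 2: 'd' vs 'd' => same
  Position 3: 'a' vs 'a' => same
  Position 4: 'a' vs 'c' => differ
  Position 5: 'b' vs 'a' => differ
Total differences (Hamming distance): 4

4


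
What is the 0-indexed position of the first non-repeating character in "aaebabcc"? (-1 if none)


Input: aaebabcc
Character frequencies:
  'a': 3
  'b': 2
  'c': 2
  'e': 1
Scanning left to right for freq == 1:
  Position 0 ('a'): freq=3, skip
  Position 1 ('a'): freq=3, skip
  Position 2 ('e'): unique! => answer = 2

2


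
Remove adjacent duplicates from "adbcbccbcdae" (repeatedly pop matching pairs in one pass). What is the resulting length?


Input: adbcbccbcdae
Stack-based adjacent duplicate removal:
  Read 'a': push. Stack: a
  Read 'd': push. Stack: ad
  Read 'b': push. Stack: adb
  Read 'c': push. Stack: adbc
  Read 'b': push. Stack: adbcb
  Read 'c': push. Stack: adbcbc
  Read 'c': matches stack top 'c' => pop. Stack: adbcb
  Read 'b': matches stack top 'b' => pop. Stack: adbc
  Read 'c': matches stack top 'c' => pop. Stack: adb
  Read 'd': push. Stack: adbd
  Read 'a': push. Stack: adbda
  Read 'e': push. Stack: adbdae
Final stack: "adbdae" (length 6)

6


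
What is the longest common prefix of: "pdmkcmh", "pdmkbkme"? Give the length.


Words: pdmkcmh, pdmkbkme
  Position 0: all 'p' => match
  Position 1: all 'd' => match
  Position 2: all 'm' => match
  Position 3: all 'k' => match
  Position 4: ('c', 'b') => mismatch, stop
LCP = "pdmk" (length 4)

4


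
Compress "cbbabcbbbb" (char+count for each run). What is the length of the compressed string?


Input: cbbabcbbbb
Runs:
  'c' x 1 => "c1"
  'b' x 2 => "b2"
  'a' x 1 => "a1"
  'b' x 1 => "b1"
  'c' x 1 => "c1"
  'b' x 4 => "b4"
Compressed: "c1b2a1b1c1b4"
Compressed length: 12

12


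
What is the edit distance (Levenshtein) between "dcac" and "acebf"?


Computing edit distance: "dcac" -> "acebf"
DP table:
           a    c    e    b    f
      0    1    2    3    4    5
  d   1    1    2    3    4    5
  c   2    2    1    2    3    4
  a   3    2    2    2    3    4
  c   4    3    2    3    3    4
Edit distance = dp[4][5] = 4

4


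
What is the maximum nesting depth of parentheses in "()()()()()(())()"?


Input: "()()()()()(())()"
Tracking depth:
  Position 0 '(': depth becomes 1
  Position 1 ')': depth becomes 0
  Position 2 '(': depth becomes 1
  Position 3 ')': depth becomes 0
  Position 4 '(': depth becomes 1
  Position 5 ')': depth becomes 0
  Position 6 '(': depth becomes 1
  Position 7 ')': depth becomes 0
  Position 8 '(': depth becomes 1
  Position 9 ')': depth becomes 0
  Position 10 '(': depth becomes 1
  Position 11 '(': depth becomes 2
  Position 12 ')': depth becomes 1
  Position 13 ')': depth becomes 0
  Position 14 '(': depth becomes 1
  Position 15 ')': depth becomes 0
Maximum depth reached: 2

2


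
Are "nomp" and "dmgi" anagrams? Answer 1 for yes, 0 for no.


Strings: "nomp", "dmgi"
Sorted first:  mnop
Sorted second: dgim
Differ at position 0: 'm' vs 'd' => not anagrams

0


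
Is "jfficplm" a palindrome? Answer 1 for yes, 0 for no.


Input: jfficplm
Reversed: mlpciffj
  Compare pos 0 ('j') with pos 7 ('m'): MISMATCH
  Compare pos 1 ('f') with pos 6 ('l'): MISMATCH
  Compare pos 2 ('f') with pos 5 ('p'): MISMATCH
  Compare pos 3 ('i') with pos 4 ('c'): MISMATCH
Result: not a palindrome

0


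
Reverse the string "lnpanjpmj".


Input: lnpanjpmj
Reading characters right to left:
  Position 8: 'j'
  Position 7: 'm'
  Position 6: 'p'
  Position 5: 'j'
  Position 4: 'n'
  Position 3: 'a'
  Position 2: 'p'
  Position 1: 'n'
  Position 0: 'l'
Reversed: jmpjnapnl

jmpjnapnl


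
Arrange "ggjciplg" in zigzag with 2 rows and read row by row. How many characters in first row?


Zigzag "ggjciplg" into 2 rows:
Placing characters:
  'g' => row 0
  'g' => row 1
  'j' => row 0
  'c' => row 1
  'i' => row 0
  'p' => row 1
  'l' => row 0
  'g' => row 1
Rows:
  Row 0: "gjil"
  Row 1: "gcpg"
First row length: 4

4


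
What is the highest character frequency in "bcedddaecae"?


Input: bcedddaecae
Character counts:
  'a': 2
  'b': 1
  'c': 2
  'd': 3
  'e': 3
Maximum frequency: 3

3


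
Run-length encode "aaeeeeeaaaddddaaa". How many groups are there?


Input: aaeeeeeaaaddddaaa
Scanning for consecutive runs:
  Group 1: 'a' x 2 (positions 0-1)
  Group 2: 'e' x 5 (positions 2-6)
  Group 3: 'a' x 3 (positions 7-9)
  Group 4: 'd' x 4 (positions 10-13)
  Group 5: 'a' x 3 (positions 14-16)
Total groups: 5

5


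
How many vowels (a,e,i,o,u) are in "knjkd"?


Input: knjkd
Checking each character:
  'k' at position 0: consonant
  'n' at position 1: consonant
  'j' at position 2: consonant
  'k' at position 3: consonant
  'd' at position 4: consonant
Total vowels: 0

0


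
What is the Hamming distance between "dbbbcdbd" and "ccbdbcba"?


Comparing "dbbbcdbd" and "ccbdbcba" position by position:
  Position 0: 'd' vs 'c' => differ
  Position 1: 'b' vs 'c' => differ
  Position 2: 'b' vs 'b' => same
  Position 3: 'b' vs 'd' => differ
  Position 4: 'c' vs 'b' => differ
  Position 5: 'd' vs 'c' => differ
  Position 6: 'b' vs 'b' => same
  Position 7: 'd' vs 'a' => differ
Total differences (Hamming distance): 6

6


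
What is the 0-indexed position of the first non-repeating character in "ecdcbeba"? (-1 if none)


Input: ecdcbeba
Character frequencies:
  'a': 1
  'b': 2
  'c': 2
  'd': 1
  'e': 2
Scanning left to right for freq == 1:
  Position 0 ('e'): freq=2, skip
  Position 1 ('c'): freq=2, skip
  Position 2 ('d'): unique! => answer = 2

2


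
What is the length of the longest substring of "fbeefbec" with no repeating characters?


Input: "fbeefbec"
Sliding window (track last position of each char):
  Position 0 ('f'): window [0,0] length 1 -- new best
  Position 1 ('b'): window [0,1] length 2 -- new best
  Position 2 ('e'): window [0,2] length 3 -- new best
  Position 3 ('e'): repeat (last at 2), move window start to 3
  Position 3 ('e'): window [3,3] length 1
  Position 4 ('f'): window [3,4] length 2
  Position 5 ('b'): window [3,5] length 3
  Position 6 ('e'): repeat (last at 3), move window start to 4
  Position 6 ('e'): window [4,6] length 3
  Position 7 ('c'): window [4,7] length 4 -- new best
Longest substring with no repeats: "fbec" with length 4

4


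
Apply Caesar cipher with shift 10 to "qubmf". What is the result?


Caesar cipher: shift "qubmf" by 10
  'q' (pos 16) + 10 = pos 0 = 'a'
  'u' (pos 20) + 10 = pos 4 = 'e'
  'b' (pos 1) + 10 = pos 11 = 'l'
  'm' (pos 12) + 10 = pos 22 = 'w'
  'f' (pos 5) + 10 = pos 15 = 'p'
Result: aelwp

aelwp


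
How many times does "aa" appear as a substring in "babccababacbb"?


Searching for "aa" in "babccababacbb"
Scanning each position:
  Position 0: "ba" => no
  Position 1: "ab" => no
  Position 2: "bc" => no
  Position 3: "cc" => no
  Position 4: "ca" => no
  Position 5: "ab" => no
  Position 6: "ba" => no
  Position 7: "ab" => no
  Position 8: "ba" => no
  Position 9: "ac" => no
  Position 10: "cb" => no
  Position 11: "bb" => no
Total occurrences: 0

0


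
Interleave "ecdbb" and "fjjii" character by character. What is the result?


Interleaving "ecdbb" and "fjjii":
  Position 0: 'e' from first, 'f' from second => "ef"
  Position 1: 'c' from first, 'j' from second => "cj"
  Position 2: 'd' from first, 'j' from second => "dj"
  Position 3: 'b' from first, 'i' from second => "bi"
  Position 4: 'b' from first, 'i' from second => "bi"
Result: efcjdjbibi

efcjdjbibi


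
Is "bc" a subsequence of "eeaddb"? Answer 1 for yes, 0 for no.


Check if "bc" is a subsequence of "eeaddb"
Greedy scan:
  Position 0 ('e'): no match needed
  Position 1 ('e'): no match needed
  Position 2 ('a'): no match needed
  Position 3 ('d'): no match needed
  Position 4 ('d'): no match needed
  Position 5 ('b'): matches sub[0] = 'b'
Only matched 1/2 characters => not a subsequence

0


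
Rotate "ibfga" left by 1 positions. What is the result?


Input: "ibfga", rotate left by 1
First 1 characters: "i"
Remaining characters: "bfga"
Concatenate remaining + first: "bfga" + "i" = "bfgai"

bfgai


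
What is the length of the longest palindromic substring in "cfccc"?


Input: "cfccc"
Checking substrings for palindromes:
  [0:3] "cfc" (len 3) => palindrome
  [2:5] "ccc" (len 3) => palindrome
  [2:4] "cc" (len 2) => palindrome
  [3:5] "cc" (len 2) => palindrome
Longest palindromic substring: "cfc" with length 3

3


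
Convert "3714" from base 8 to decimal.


Input: "3714" in base 8
Positional expansion:
  Digit '3' (value 3) x 8^3 = 1536
  Digit '7' (value 7) x 8^2 = 448
  Digit '1' (value 1) x 8^1 = 8
  Digit '4' (value 4) x 8^0 = 4
Sum = 1996

1996


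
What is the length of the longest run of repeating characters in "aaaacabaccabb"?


Input: "aaaacabaccabb"
Scanning for longest run:
  Position 1 ('a'): continues run of 'a', length=2
  Position 2 ('a'): continues run of 'a', length=3
  Position 3 ('a'): continues run of 'a', length=4
  Position 4 ('c'): new char, reset run to 1
  Position 5 ('a'): new char, reset run to 1
  Position 6 ('b'): new char, reset run to 1
  Position 7 ('a'): new char, reset run to 1
  Position 8 ('c'): new char, reset run to 1
  Position 9 ('c'): continues run of 'c', length=2
  Position 10 ('a'): new char, reset run to 1
  Position 11 ('b'): new char, reset run to 1
  Position 12 ('b'): continues run of 'b', length=2
Longest run: 'a' with length 4

4


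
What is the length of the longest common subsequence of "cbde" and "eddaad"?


LCS of "cbde" and "eddaad"
DP table:
           e    d    d    a    a    d
      0    0    0    0    0    0    0
  c   0    0    0    0    0    0    0
  b   0    0    0    0    0    0    0
  d   0    0    1    1    1    1    1
  e   0    1    1    1    1    1    1
LCS length = dp[4][6] = 1

1


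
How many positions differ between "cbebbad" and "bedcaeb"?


Comparing "cbebbad" and "bedcaeb" position by position:
  Position 0: 'c' vs 'b' => DIFFER
  Position 1: 'b' vs 'e' => DIFFER
  Position 2: 'e' vs 'd' => DIFFER
  Position 3: 'b' vs 'c' => DIFFER
  Position 4: 'b' vs 'a' => DIFFER
  Position 5: 'a' vs 'e' => DIFFER
  Position 6: 'd' vs 'b' => DIFFER
Positions that differ: 7

7


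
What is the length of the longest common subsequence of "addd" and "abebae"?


LCS of "addd" and "abebae"
DP table:
           a    b    e    b    a    e
      0    0    0    0    0    0    0
  a   0    1    1    1    1    1    1
  d   0    1    1    1    1    1    1
  d   0    1    1    1    1    1    1
  d   0    1    1    1    1    1    1
LCS length = dp[4][6] = 1

1


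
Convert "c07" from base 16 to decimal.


Input: "c07" in base 16
Positional expansion:
  Digit 'c' (value 12) x 16^2 = 3072
  Digit '0' (value 0) x 16^1 = 0
  Digit '7' (value 7) x 16^0 = 7
Sum = 3079

3079


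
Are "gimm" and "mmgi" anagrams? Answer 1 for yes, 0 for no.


Strings: "gimm", "mmgi"
Sorted first:  gimm
Sorted second: gimm
Sorted forms match => anagrams

1


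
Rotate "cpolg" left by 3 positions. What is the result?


Input: "cpolg", rotate left by 3
First 3 characters: "cpo"
Remaining characters: "lg"
Concatenate remaining + first: "lg" + "cpo" = "lgcpo"

lgcpo


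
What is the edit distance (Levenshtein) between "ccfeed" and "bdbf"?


Computing edit distance: "ccfeed" -> "bdbf"
DP table:
           b    d    b    f
      0    1    2    3    4
  c   1    1    2    3    4
  c   2    2    2    3    4
  f   3    3    3    3    3
  e   4    4    4    4    4
  e   5    5    5    5    5
  d   6    6    5    6    6
Edit distance = dp[6][4] = 6

6


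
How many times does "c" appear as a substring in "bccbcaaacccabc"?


Searching for "c" in "bccbcaaacccabc"
Scanning each position:
  Position 0: "b" => no
  Position 1: "c" => MATCH
  Position 2: "c" => MATCH
  Position 3: "b" => no
  Position 4: "c" => MATCH
  Position 5: "a" => no
  Position 6: "a" => no
  Position 7: "a" => no
  Position 8: "c" => MATCH
  Position 9: "c" => MATCH
  Position 10: "c" => MATCH
  Position 11: "a" => no
  Position 12: "b" => no
  Position 13: "c" => MATCH
Total occurrences: 7

7


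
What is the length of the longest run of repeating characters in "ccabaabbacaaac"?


Input: "ccabaabbacaaac"
Scanning for longest run:
  Position 1 ('c'): continues run of 'c', length=2
  Position 2 ('a'): new char, reset run to 1
  Position 3 ('b'): new char, reset run to 1
  Position 4 ('a'): new char, reset run to 1
  Position 5 ('a'): continues run of 'a', length=2
  Position 6 ('b'): new char, reset run to 1
  Position 7 ('b'): continues run of 'b', length=2
  Position 8 ('a'): new char, reset run to 1
  Position 9 ('c'): new char, reset run to 1
  Position 10 ('a'): new char, reset run to 1
  Position 11 ('a'): continues run of 'a', length=2
  Position 12 ('a'): continues run of 'a', length=3
  Position 13 ('c'): new char, reset run to 1
Longest run: 'a' with length 3

3


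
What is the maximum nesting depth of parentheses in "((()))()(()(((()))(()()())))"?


Input: "((()))()(()(((()))(()()())))"
Tracking depth:
  Position 0 '(': depth becomes 1
  Position 1 '(': depth becomes 2
  Position 2 '(': depth becomes 3
  Position 3 ')': depth becomes 2
  Position 4 ')': depth becomes 1
  Position 5 ')': depth becomes 0
  Position 6 '(': depth becomes 1
  Position 7 ')': depth becomes 0
  Position 8 '(': depth becomes 1
  Position 9 '(': depth becomes 2
  Position 10 ')': depth becomes 1
  Position 11 '(': depth becomes 2
  Position 12 '(': depth becomes 3
  Position 13 '(': depth becomes 4
  Position 14 '(': depth becomes 5
  Position 15 ')': depth becomes 4
  Position 16 ')': depth becomes 3
  Position 17 ')': depth becomes 2
  Position 18 '(': depth becomes 3
  Position 19 '(': depth becomes 4
  Position 20 ')': depth becomes 3
  Position 21 '(': depth becomes 4
  Position 22 ')': depth becomes 3
  Position 23 '(': depth becomes 4
  Position 24 ')': depth becomes 3
  Position 25 ')': depth becomes 2
  Position 26 ')': depth becomes 1
  Position 27 ')': depth becomes 0
Maximum depth reached: 5

5


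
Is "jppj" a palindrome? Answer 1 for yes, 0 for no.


Input: jppj
Reversed: jppj
  Compare pos 0 ('j') with pos 3 ('j'): match
  Compare pos 1 ('p') with pos 2 ('p'): match
Result: palindrome

1


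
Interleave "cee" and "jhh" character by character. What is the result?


Interleaving "cee" and "jhh":
  Position 0: 'c' from first, 'j' from second => "cj"
  Position 1: 'e' from first, 'h' from second => "eh"
  Position 2: 'e' from first, 'h' from second => "eh"
Result: cjeheh

cjeheh


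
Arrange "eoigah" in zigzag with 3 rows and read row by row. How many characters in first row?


Zigzag "eoigah" into 3 rows:
Placing characters:
  'e' => row 0
  'o' => row 1
  'i' => row 2
  'g' => row 1
  'a' => row 0
  'h' => row 1
Rows:
  Row 0: "ea"
  Row 1: "ogh"
  Row 2: "i"
First row length: 2

2


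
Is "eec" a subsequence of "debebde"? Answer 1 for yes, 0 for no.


Check if "eec" is a subsequence of "debebde"
Greedy scan:
  Position 0 ('d'): no match needed
  Position 1 ('e'): matches sub[0] = 'e'
  Position 2 ('b'): no match needed
  Position 3 ('e'): matches sub[1] = 'e'
  Position 4 ('b'): no match needed
  Position 5 ('d'): no match needed
  Position 6 ('e'): no match needed
Only matched 2/3 characters => not a subsequence

0


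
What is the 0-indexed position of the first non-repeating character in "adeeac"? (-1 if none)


Input: adeeac
Character frequencies:
  'a': 2
  'c': 1
  'd': 1
  'e': 2
Scanning left to right for freq == 1:
  Position 0 ('a'): freq=2, skip
  Position 1 ('d'): unique! => answer = 1

1


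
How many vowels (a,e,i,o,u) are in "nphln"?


Input: nphln
Checking each character:
  'n' at position 0: consonant
  'p' at position 1: consonant
  'h' at position 2: consonant
  'l' at position 3: consonant
  'n' at position 4: consonant
Total vowels: 0

0


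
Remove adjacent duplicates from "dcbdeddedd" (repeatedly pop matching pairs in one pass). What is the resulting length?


Input: dcbdeddedd
Stack-based adjacent duplicate removal:
  Read 'd': push. Stack: d
  Read 'c': push. Stack: dc
  Read 'b': push. Stack: dcb
  Read 'd': push. Stack: dcbd
  Read 'e': push. Stack: dcbde
  Read 'd': push. Stack: dcbded
  Read 'd': matches stack top 'd' => pop. Stack: dcbde
  Read 'e': matches stack top 'e' => pop. Stack: dcbd
  Read 'd': matches stack top 'd' => pop. Stack: dcb
  Read 'd': push. Stack: dcbd
Final stack: "dcbd" (length 4)

4


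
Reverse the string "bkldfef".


Input: bkldfef
Reading characters right to left:
  Position 6: 'f'
  Position 5: 'e'
  Position 4: 'f'
  Position 3: 'd'
  Position 2: 'l'
  Position 1: 'k'
  Position 0: 'b'
Reversed: fefdlkb

fefdlkb


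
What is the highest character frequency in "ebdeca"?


Input: ebdeca
Character counts:
  'a': 1
  'b': 1
  'c': 1
  'd': 1
  'e': 2
Maximum frequency: 2

2


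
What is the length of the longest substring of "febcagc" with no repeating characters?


Input: "febcagc"
Sliding window (track last position of each char):
  Position 0 ('f'): window [0,0] length 1 -- new best
  Position 1 ('e'): window [0,1] length 2 -- new best
  Position 2 ('b'): window [0,2] length 3 -- new best
  Position 3 ('c'): window [0,3] length 4 -- new best
  Position 4 ('a'): window [0,4] length 5 -- new best
  Position 5 ('g'): window [0,5] length 6 -- new best
  Position 6 ('c'): repeat (last at 3), move window start to 4
  Position 6 ('c'): window [4,6] length 3
Longest substring with no repeats: "febcag" with length 6

6


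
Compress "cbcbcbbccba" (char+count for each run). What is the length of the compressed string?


Input: cbcbcbbccba
Runs:
  'c' x 1 => "c1"
  'b' x 1 => "b1"
  'c' x 1 => "c1"
  'b' x 1 => "b1"
  'c' x 1 => "c1"
  'b' x 2 => "b2"
  'c' x 2 => "c2"
  'b' x 1 => "b1"
  'a' x 1 => "a1"
Compressed: "c1b1c1b1c1b2c2b1a1"
Compressed length: 18

18


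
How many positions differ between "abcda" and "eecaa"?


Comparing "abcda" and "eecaa" position by position:
  Position 0: 'a' vs 'e' => DIFFER
  Position 1: 'b' vs 'e' => DIFFER
  Position 2: 'c' vs 'c' => same
  Position 3: 'd' vs 'a' => DIFFER
  Position 4: 'a' vs 'a' => same
Positions that differ: 3

3


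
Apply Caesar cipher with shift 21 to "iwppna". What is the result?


Caesar cipher: shift "iwppna" by 21
  'i' (pos 8) + 21 = pos 3 = 'd'
  'w' (pos 22) + 21 = pos 17 = 'r'
  'p' (pos 15) + 21 = pos 10 = 'k'
  'p' (pos 15) + 21 = pos 10 = 'k'
  'n' (pos 13) + 21 = pos 8 = 'i'
  'a' (pos 0) + 21 = pos 21 = 'v'
Result: drkkiv

drkkiv


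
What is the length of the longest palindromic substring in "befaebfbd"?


Input: "befaebfbd"
Checking substrings for palindromes:
  [5:8] "bfb" (len 3) => palindrome
Longest palindromic substring: "bfb" with length 3

3


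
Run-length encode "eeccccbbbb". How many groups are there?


Input: eeccccbbbb
Scanning for consecutive runs:
  Group 1: 'e' x 2 (positions 0-1)
  Group 2: 'c' x 4 (positions 2-5)
  Group 3: 'b' x 4 (positions 6-9)
Total groups: 3

3


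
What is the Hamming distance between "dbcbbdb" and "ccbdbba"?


Comparing "dbcbbdb" and "ccbdbba" position by position:
  Position 0: 'd' vs 'c' => differ
  Position 1: 'b' vs 'c' => differ
  Position 2: 'c' vs 'b' => differ
  Position 3: 'b' vs 'd' => differ
  Position 4: 'b' vs 'b' => same
  Position 5: 'd' vs 'b' => differ
  Position 6: 'b' vs 'a' => differ
Total differences (Hamming distance): 6

6


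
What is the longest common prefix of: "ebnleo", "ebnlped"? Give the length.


Words: ebnleo, ebnlped
  Position 0: all 'e' => match
  Position 1: all 'b' => match
  Position 2: all 'n' => match
  Position 3: all 'l' => match
  Position 4: ('e', 'p') => mismatch, stop
LCP = "ebnl" (length 4)

4


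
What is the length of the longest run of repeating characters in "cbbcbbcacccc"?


Input: "cbbcbbcacccc"
Scanning for longest run:
  Position 1 ('b'): new char, reset run to 1
  Position 2 ('b'): continues run of 'b', length=2
  Position 3 ('c'): new char, reset run to 1
  Position 4 ('b'): new char, reset run to 1
  Position 5 ('b'): continues run of 'b', length=2
  Position 6 ('c'): new char, reset run to 1
  Position 7 ('a'): new char, reset run to 1
  Position 8 ('c'): new char, reset run to 1
  Position 9 ('c'): continues run of 'c', length=2
  Position 10 ('c'): continues run of 'c', length=3
  Position 11 ('c'): continues run of 'c', length=4
Longest run: 'c' with length 4

4


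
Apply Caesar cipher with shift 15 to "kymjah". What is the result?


Caesar cipher: shift "kymjah" by 15
  'k' (pos 10) + 15 = pos 25 = 'z'
  'y' (pos 24) + 15 = pos 13 = 'n'
  'm' (pos 12) + 15 = pos 1 = 'b'
  'j' (pos 9) + 15 = pos 24 = 'y'
  'a' (pos 0) + 15 = pos 15 = 'p'
  'h' (pos 7) + 15 = pos 22 = 'w'
Result: znbypw

znbypw


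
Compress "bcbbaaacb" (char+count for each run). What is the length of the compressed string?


Input: bcbbaaacb
Runs:
  'b' x 1 => "b1"
  'c' x 1 => "c1"
  'b' x 2 => "b2"
  'a' x 3 => "a3"
  'c' x 1 => "c1"
  'b' x 1 => "b1"
Compressed: "b1c1b2a3c1b1"
Compressed length: 12

12


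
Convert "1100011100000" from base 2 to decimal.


Input: "1100011100000" in base 2
Positional expansion:
  Digit '1' (value 1) x 2^12 = 4096
  Digit '1' (value 1) x 2^11 = 2048
  Digit '0' (value 0) x 2^10 = 0
  Digit '0' (value 0) x 2^9 = 0
  Digit '0' (value 0) x 2^8 = 0
  Digit '1' (value 1) x 2^7 = 128
  Digit '1' (value 1) x 2^6 = 64
  Digit '1' (value 1) x 2^5 = 32
  Digit '0' (value 0) x 2^4 = 0
  Digit '0' (value 0) x 2^3 = 0
  Digit '0' (value 0) x 2^2 = 0
  Digit '0' (value 0) x 2^1 = 0
  Digit '0' (value 0) x 2^0 = 0
Sum = 6368

6368


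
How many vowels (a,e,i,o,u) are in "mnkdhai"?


Input: mnkdhai
Checking each character:
  'm' at position 0: consonant
  'n' at position 1: consonant
  'k' at position 2: consonant
  'd' at position 3: consonant
  'h' at position 4: consonant
  'a' at position 5: vowel (running total: 1)
  'i' at position 6: vowel (running total: 2)
Total vowels: 2

2


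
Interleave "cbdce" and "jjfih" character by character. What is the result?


Interleaving "cbdce" and "jjfih":
  Position 0: 'c' from first, 'j' from second => "cj"
  Position 1: 'b' from first, 'j' from second => "bj"
  Position 2: 'd' from first, 'f' from second => "df"
  Position 3: 'c' from first, 'i' from second => "ci"
  Position 4: 'e' from first, 'h' from second => "eh"
Result: cjbjdfcieh

cjbjdfcieh


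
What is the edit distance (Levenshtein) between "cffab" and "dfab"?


Computing edit distance: "cffab" -> "dfab"
DP table:
           d    f    a    b
      0    1    2    3    4
  c   1    1    2    3    4
  f   2    2    1    2    3
  f   3    3    2    2    3
  a   4    4    3    2    3
  b   5    5    4    3    2
Edit distance = dp[5][4] = 2

2


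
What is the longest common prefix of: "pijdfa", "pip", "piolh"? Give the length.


Words: pijdfa, pip, piolh
  Position 0: all 'p' => match
  Position 1: all 'i' => match
  Position 2: ('j', 'p', 'o') => mismatch, stop
LCP = "pi" (length 2)

2


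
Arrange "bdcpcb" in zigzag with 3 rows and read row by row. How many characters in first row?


Zigzag "bdcpcb" into 3 rows:
Placing characters:
  'b' => row 0
  'd' => row 1
  'c' => row 2
  'p' => row 1
  'c' => row 0
  'b' => row 1
Rows:
  Row 0: "bc"
  Row 1: "dpb"
  Row 2: "c"
First row length: 2

2


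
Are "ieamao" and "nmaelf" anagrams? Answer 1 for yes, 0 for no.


Strings: "ieamao", "nmaelf"
Sorted first:  aaeimo
Sorted second: aeflmn
Differ at position 1: 'a' vs 'e' => not anagrams

0


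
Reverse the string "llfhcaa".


Input: llfhcaa
Reading characters right to left:
  Position 6: 'a'
  Position 5: 'a'
  Position 4: 'c'
  Position 3: 'h'
  Position 2: 'f'
  Position 1: 'l'
  Position 0: 'l'
Reversed: aachfll

aachfll


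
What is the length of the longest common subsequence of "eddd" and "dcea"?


LCS of "eddd" and "dcea"
DP table:
           d    c    e    a
      0    0    0    0    0
  e   0    0    0    1    1
  d   0    1    1    1    1
  d   0    1    1    1    1
  d   0    1    1    1    1
LCS length = dp[4][4] = 1

1


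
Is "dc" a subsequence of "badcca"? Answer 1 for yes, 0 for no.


Check if "dc" is a subsequence of "badcca"
Greedy scan:
  Position 0 ('b'): no match needed
  Position 1 ('a'): no match needed
  Position 2 ('d'): matches sub[0] = 'd'
  Position 3 ('c'): matches sub[1] = 'c'
  Position 4 ('c'): no match needed
  Position 5 ('a'): no match needed
All 2 characters matched => is a subsequence

1


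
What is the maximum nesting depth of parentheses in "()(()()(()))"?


Input: "()(()()(()))"
Tracking depth:
  Position 0 '(': depth becomes 1
  Position 1 ')': depth becomes 0
  Position 2 '(': depth becomes 1
  Position 3 '(': depth becomes 2
  Position 4 ')': depth becomes 1
  Position 5 '(': depth becomes 2
  Position 6 ')': depth becomes 1
  Position 7 '(': depth becomes 2
  Position 8 '(': depth becomes 3
  Position 9 ')': depth becomes 2
  Position 10 ')': depth becomes 1
  Position 11 ')': depth becomes 0
Maximum depth reached: 3

3


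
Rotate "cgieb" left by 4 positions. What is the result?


Input: "cgieb", rotate left by 4
First 4 characters: "cgie"
Remaining characters: "b"
Concatenate remaining + first: "b" + "cgie" = "bcgie"

bcgie


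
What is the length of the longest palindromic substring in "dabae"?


Input: "dabae"
Checking substrings for palindromes:
  [1:4] "aba" (len 3) => palindrome
Longest palindromic substring: "aba" with length 3

3


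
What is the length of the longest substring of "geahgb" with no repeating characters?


Input: "geahgb"
Sliding window (track last position of each char):
  Position 0 ('g'): window [0,0] length 1 -- new best
  Position 1 ('e'): window [0,1] length 2 -- new best
  Position 2 ('a'): window [0,2] length 3 -- new best
  Position 3 ('h'): window [0,3] length 4 -- new best
  Position 4 ('g'): repeat (last at 0), move window start to 1
  Position 4 ('g'): window [1,4] length 4
  Position 5 ('b'): window [1,5] length 5 -- new best
Longest substring with no repeats: "eahgb" with length 5

5


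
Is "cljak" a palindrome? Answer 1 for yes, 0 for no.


Input: cljak
Reversed: kajlc
  Compare pos 0 ('c') with pos 4 ('k'): MISMATCH
  Compare pos 1 ('l') with pos 3 ('a'): MISMATCH
Result: not a palindrome

0


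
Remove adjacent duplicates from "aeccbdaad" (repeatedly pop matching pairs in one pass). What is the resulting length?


Input: aeccbdaad
Stack-based adjacent duplicate removal:
  Read 'a': push. Stack: a
  Read 'e': push. Stack: ae
  Read 'c': push. Stack: aec
  Read 'c': matches stack top 'c' => pop. Stack: ae
  Read 'b': push. Stack: aeb
  Read 'd': push. Stack: aebd
  Read 'a': push. Stack: aebda
  Read 'a': matches stack top 'a' => pop. Stack: aebd
  Read 'd': matches stack top 'd' => pop. Stack: aeb
Final stack: "aeb" (length 3)

3


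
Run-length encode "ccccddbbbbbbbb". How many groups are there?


Input: ccccddbbbbbbbb
Scanning for consecutive runs:
  Group 1: 'c' x 4 (positions 0-3)
  Group 2: 'd' x 2 (positions 4-5)
  Group 3: 'b' x 8 (positions 6-13)
Total groups: 3

3


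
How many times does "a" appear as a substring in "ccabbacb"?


Searching for "a" in "ccabbacb"
Scanning each position:
  Position 0: "c" => no
  Position 1: "c" => no
  Position 2: "a" => MATCH
  Position 3: "b" => no
  Position 4: "b" => no
  Position 5: "a" => MATCH
  Position 6: "c" => no
  Position 7: "b" => no
Total occurrences: 2

2


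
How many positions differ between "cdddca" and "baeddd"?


Comparing "cdddca" and "baeddd" position by position:
  Position 0: 'c' vs 'b' => DIFFER
  Position 1: 'd' vs 'a' => DIFFER
  Position 2: 'd' vs 'e' => DIFFER
  Position 3: 'd' vs 'd' => same
  Position 4: 'c' vs 'd' => DIFFER
  Position 5: 'a' vs 'd' => DIFFER
Positions that differ: 5

5


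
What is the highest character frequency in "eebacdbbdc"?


Input: eebacdbbdc
Character counts:
  'a': 1
  'b': 3
  'c': 2
  'd': 2
  'e': 2
Maximum frequency: 3

3


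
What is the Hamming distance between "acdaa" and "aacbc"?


Comparing "acdaa" and "aacbc" position by position:
  Position 0: 'a' vs 'a' => same
  Position 1: 'c' vs 'a' => differ
  Position 2: 'd' vs 'c' => differ
  Position 3: 'a' vs 'b' => differ
  Position 4: 'a' vs 'c' => differ
Total differences (Hamming distance): 4

4


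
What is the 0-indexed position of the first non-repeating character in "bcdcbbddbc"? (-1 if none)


Input: bcdcbbddbc
Character frequencies:
  'b': 4
  'c': 3
  'd': 3
Scanning left to right for freq == 1:
  Position 0 ('b'): freq=4, skip
  Position 1 ('c'): freq=3, skip
  Position 2 ('d'): freq=3, skip
  Position 3 ('c'): freq=3, skip
  Position 4 ('b'): freq=4, skip
  Position 5 ('b'): freq=4, skip
  Position 6 ('d'): freq=3, skip
  Position 7 ('d'): freq=3, skip
  Position 8 ('b'): freq=4, skip
  Position 9 ('c'): freq=3, skip
  No unique character found => answer = -1

-1


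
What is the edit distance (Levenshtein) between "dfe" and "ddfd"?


Computing edit distance: "dfe" -> "ddfd"
DP table:
           d    d    f    d
      0    1    2    3    4
  d   1    0    1    2    3
  f   2    1    1    1    2
  e   3    2    2    2    2
Edit distance = dp[3][4] = 2

2


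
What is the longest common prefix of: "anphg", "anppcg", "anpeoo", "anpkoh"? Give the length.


Words: anphg, anppcg, anpeoo, anpkoh
  Position 0: all 'a' => match
  Position 1: all 'n' => match
  Position 2: all 'p' => match
  Position 3: ('h', 'p', 'e', 'k') => mismatch, stop
LCP = "anp" (length 3)

3


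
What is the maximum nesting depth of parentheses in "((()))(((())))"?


Input: "((()))(((())))"
Tracking depth:
  Position 0 '(': depth becomes 1
  Position 1 '(': depth becomes 2
  Position 2 '(': depth becomes 3
  Position 3 ')': depth becomes 2
  Position 4 ')': depth becomes 1
  Position 5 ')': depth becomes 0
  Position 6 '(': depth becomes 1
  Position 7 '(': depth becomes 2
  Position 8 '(': depth becomes 3
  Position 9 '(': depth becomes 4
  Position 10 ')': depth becomes 3
  Position 11 ')': depth becomes 2
  Position 12 ')': depth becomes 1
  Position 13 ')': depth becomes 0
Maximum depth reached: 4

4


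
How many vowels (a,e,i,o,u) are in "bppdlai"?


Input: bppdlai
Checking each character:
  'b' at position 0: consonant
  'p' at position 1: consonant
  'p' at position 2: consonant
  'd' at position 3: consonant
  'l' at position 4: consonant
  'a' at position 5: vowel (running total: 1)
  'i' at position 6: vowel (running total: 2)
Total vowels: 2

2


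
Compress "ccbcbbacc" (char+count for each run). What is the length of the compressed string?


Input: ccbcbbacc
Runs:
  'c' x 2 => "c2"
  'b' x 1 => "b1"
  'c' x 1 => "c1"
  'b' x 2 => "b2"
  'a' x 1 => "a1"
  'c' x 2 => "c2"
Compressed: "c2b1c1b2a1c2"
Compressed length: 12

12


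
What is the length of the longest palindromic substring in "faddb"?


Input: "faddb"
Checking substrings for palindromes:
  [2:4] "dd" (len 2) => palindrome
Longest palindromic substring: "dd" with length 2

2


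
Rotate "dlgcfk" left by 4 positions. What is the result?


Input: "dlgcfk", rotate left by 4
First 4 characters: "dlgc"
Remaining characters: "fk"
Concatenate remaining + first: "fk" + "dlgc" = "fkdlgc"

fkdlgc


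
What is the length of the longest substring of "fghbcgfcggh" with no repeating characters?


Input: "fghbcgfcggh"
Sliding window (track last position of each char):
  Position 0 ('f'): window [0,0] length 1 -- new best
  Position 1 ('g'): window [0,1] length 2 -- new best
  Position 2 ('h'): window [0,2] length 3 -- new best
  Position 3 ('b'): window [0,3] length 4 -- new best
  Position 4 ('c'): window [0,4] length 5 -- new best
  Position 5 ('g'): repeat (last at 1), move window start to 2
  Position 5 ('g'): window [2,5] length 4
  Position 6 ('f'): window [2,6] length 5
  Position 7 ('c'): repeat (last at 4), move window start to 5
  Position 7 ('c'): window [5,7] length 3
  Position 8 ('g'): repeat (last at 5), move window start to 6
  Position 8 ('g'): window [6,8] length 3
  Position 9 ('g'): repeat (last at 8), move window start to 9
  Position 9 ('g'): window [9,9] length 1
  Position 10 ('h'): window [9,10] length 2
Longest substring with no repeats: "fghbc" with length 5

5


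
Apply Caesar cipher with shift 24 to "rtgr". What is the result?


Caesar cipher: shift "rtgr" by 24
  'r' (pos 17) + 24 = pos 15 = 'p'
  't' (pos 19) + 24 = pos 17 = 'r'
  'g' (pos 6) + 24 = pos 4 = 'e'
  'r' (pos 17) + 24 = pos 15 = 'p'
Result: prep

prep


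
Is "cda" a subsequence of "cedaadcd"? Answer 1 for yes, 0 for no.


Check if "cda" is a subsequence of "cedaadcd"
Greedy scan:
  Position 0 ('c'): matches sub[0] = 'c'
  Position 1 ('e'): no match needed
  Position 2 ('d'): matches sub[1] = 'd'
  Position 3 ('a'): matches sub[2] = 'a'
  Position 4 ('a'): no match needed
  Position 5 ('d'): no match needed
  Position 6 ('c'): no match needed
  Position 7 ('d'): no match needed
All 3 characters matched => is a subsequence

1


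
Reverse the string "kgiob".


Input: kgiob
Reading characters right to left:
  Position 4: 'b'
  Position 3: 'o'
  Position 2: 'i'
  Position 1: 'g'
  Position 0: 'k'
Reversed: boigk

boigk


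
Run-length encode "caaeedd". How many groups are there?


Input: caaeedd
Scanning for consecutive runs:
  Group 1: 'c' x 1 (positions 0-0)
  Group 2: 'a' x 2 (positions 1-2)
  Group 3: 'e' x 2 (positions 3-4)
  Group 4: 'd' x 2 (positions 5-6)
Total groups: 4

4


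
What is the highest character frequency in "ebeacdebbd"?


Input: ebeacdebbd
Character counts:
  'a': 1
  'b': 3
  'c': 1
  'd': 2
  'e': 3
Maximum frequency: 3

3


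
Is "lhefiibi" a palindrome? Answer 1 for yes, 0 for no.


Input: lhefiibi
Reversed: ibiifehl
  Compare pos 0 ('l') with pos 7 ('i'): MISMATCH
  Compare pos 1 ('h') with pos 6 ('b'): MISMATCH
  Compare pos 2 ('e') with pos 5 ('i'): MISMATCH
  Compare pos 3 ('f') with pos 4 ('i'): MISMATCH
Result: not a palindrome

0


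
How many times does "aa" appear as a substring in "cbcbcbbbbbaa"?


Searching for "aa" in "cbcbcbbbbbaa"
Scanning each position:
  Position 0: "cb" => no
  Position 1: "bc" => no
  Position 2: "cb" => no
  Position 3: "bc" => no
  Position 4: "cb" => no
  Position 5: "bb" => no
  Position 6: "bb" => no
  Position 7: "bb" => no
  Position 8: "bb" => no
  Position 9: "ba" => no
  Position 10: "aa" => MATCH
Total occurrences: 1

1


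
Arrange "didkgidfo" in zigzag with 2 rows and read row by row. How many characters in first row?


Zigzag "didkgidfo" into 2 rows:
Placing characters:
  'd' => row 0
  'i' => row 1
  'd' => row 0
  'k' => row 1
  'g' => row 0
  'i' => row 1
  'd' => row 0
  'f' => row 1
  'o' => row 0
Rows:
  Row 0: "ddgdo"
  Row 1: "ikif"
First row length: 5

5


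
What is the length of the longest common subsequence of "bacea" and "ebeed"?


LCS of "bacea" and "ebeed"
DP table:
           e    b    e    e    d
      0    0    0    0    0    0
  b   0    0    1    1    1    1
  a   0    0    1    1    1    1
  c   0    0    1    1    1    1
  e   0    1    1    2    2    2
  a   0    1    1    2    2    2
LCS length = dp[5][5] = 2

2
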